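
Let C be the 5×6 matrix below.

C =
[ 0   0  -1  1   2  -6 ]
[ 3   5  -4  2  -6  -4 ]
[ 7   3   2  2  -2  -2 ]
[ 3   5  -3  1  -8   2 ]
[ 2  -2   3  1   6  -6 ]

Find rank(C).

3

Row reduce to echelon form.
Swap R1 ↔ R2
R3 ← R3 − (7/3)·R1: [0, -26/3, 34/3, -8/3, 12, 22/3]
R4 ← R4 − R1: [0, 0, 1, -1, -2, 6]
R5 ← R5 − (2/3)·R1: [0, -16/3, 17/3, -1/3, 10, -10/3]
Swap R2 ↔ R3
R5 ← R5 − (8/13)·R2: [0, 0, -17/13, 17/13, 34/13, -102/13]
R4 ← R4 + R3: [0, 0, 0, 0, 0, 0]
R5 ← R5 − (17/13)·R3: [0, 0, 0, 0, 0, 0]
Echelon form has 3 nonzero rows, so rank(C) = 3.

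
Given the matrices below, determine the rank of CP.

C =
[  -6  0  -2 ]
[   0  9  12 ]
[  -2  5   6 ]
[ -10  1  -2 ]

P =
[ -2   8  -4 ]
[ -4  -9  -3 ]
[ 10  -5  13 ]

First compute CP:
[[ -8, -38,  -2],
 [ 84, -141, 129],
 [ 44, -91,  71],
 [ -4, -79,  11]]
Now row reduce the product.
R2 ← R2 + (21/2)·R1: [0, -540, 108]
R3 ← R3 + (11/2)·R1: [0, -300, 60]
R4 ← R4 − (1/2)·R1: [0, -60, 12]
R3 ← R3 − (5/9)·R2: [0, 0, 0]
R4 ← R4 − (1/9)·R2: [0, 0, 0]
2 nonzero rows, so rank(CP) = 2.

2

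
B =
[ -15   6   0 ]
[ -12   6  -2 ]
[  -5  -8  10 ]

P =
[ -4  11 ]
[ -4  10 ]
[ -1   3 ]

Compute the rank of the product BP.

First compute BP:
[[ 36, -105],
 [ 26, -78],
 [ 42, -105]]
Now row reduce the product.
R2 ← R2 − (13/18)·R1: [0, -13/6]
R3 ← R3 − (7/6)·R1: [0, 35/2]
R3 ← R3 + (105/13)·R2: [0, 0]
2 nonzero rows, so rank(BP) = 2.

2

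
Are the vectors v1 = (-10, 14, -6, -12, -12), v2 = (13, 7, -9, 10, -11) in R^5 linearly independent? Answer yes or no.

yes

Form the matrix with these vectors as rows and row reduce.
R2 ← R2 + (13/10)·R1: [0, 126/5, -84/5, -28/5, -133/5]
2 nonzero rows, so the 2 vectors span a space of dimension 2.
Since 2 = 2, the vectors are linearly independent.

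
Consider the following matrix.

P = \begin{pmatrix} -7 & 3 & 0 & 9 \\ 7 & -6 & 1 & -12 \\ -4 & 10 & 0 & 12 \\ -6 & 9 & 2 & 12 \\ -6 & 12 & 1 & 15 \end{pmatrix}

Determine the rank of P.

Row reduce to echelon form.
R2 ← R2 + R1: [0, -3, 1, -3]
R3 ← R3 − (4/7)·R1: [0, 58/7, 0, 48/7]
R4 ← R4 − (6/7)·R1: [0, 45/7, 2, 30/7]
R5 ← R5 − (6/7)·R1: [0, 66/7, 1, 51/7]
R3 ← R3 + (58/21)·R2: [0, 0, 58/21, -10/7]
R4 ← R4 + (15/7)·R2: [0, 0, 29/7, -15/7]
R5 ← R5 + (22/7)·R2: [0, 0, 29/7, -15/7]
R4 ← R4 − (3/2)·R3: [0, 0, 0, 0]
R5 ← R5 − (3/2)·R3: [0, 0, 0, 0]
Echelon form has 3 nonzero rows, so rank(P) = 3.

3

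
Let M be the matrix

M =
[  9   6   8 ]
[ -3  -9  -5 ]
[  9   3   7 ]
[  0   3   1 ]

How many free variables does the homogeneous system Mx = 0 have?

1

Row reduce to echelon form.
R2 ← R2 + (1/3)·R1: [0, -7, -7/3]
R3 ← R3 − R1: [0, -3, -1]
R3 ← R3 − (3/7)·R2: [0, 0, 0]
R4 ← R4 + (3/7)·R2: [0, 0, 0]
2 nonzero rows, so rank(M) = 2.
M has 3 columns; by rank–nullity, nullity = 3 − 2 = 1.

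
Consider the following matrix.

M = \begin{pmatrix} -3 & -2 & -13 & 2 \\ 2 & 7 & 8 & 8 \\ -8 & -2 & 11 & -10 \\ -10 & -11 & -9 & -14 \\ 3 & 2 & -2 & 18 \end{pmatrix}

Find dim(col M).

Row reduce to echelon form.
R2 ← R2 + (2/3)·R1: [0, 17/3, -2/3, 28/3]
R3 ← R3 − (8/3)·R1: [0, 10/3, 137/3, -46/3]
R4 ← R4 − (10/3)·R1: [0, -13/3, 103/3, -62/3]
R5 ← R5 + R1: [0, 0, -15, 20]
R3 ← R3 − (10/17)·R2: [0, 0, 783/17, -354/17]
R4 ← R4 + (13/17)·R2: [0, 0, 575/17, -230/17]
R4 ← R4 − (575/783)·R3: [0, 0, 0, 460/261]
R5 ← R5 + (85/261)·R3: [0, 0, 0, 1150/87]
R5 ← R5 − (15/2)·R4: [0, 0, 0, 0]
Echelon form has 4 nonzero rows, so rank(M) = 4.
The column space has dimension equal to the rank: 4.

4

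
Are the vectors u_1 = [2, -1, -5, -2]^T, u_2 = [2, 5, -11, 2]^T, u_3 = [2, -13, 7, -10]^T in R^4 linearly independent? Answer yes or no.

no

Form the matrix with these vectors as rows and row reduce.
R2 ← R2 − R1: [0, 6, -6, 4]
R3 ← R3 − R1: [0, -12, 12, -8]
R3 ← R3 + (2)·R2: [0, 0, 0, 0]
2 nonzero rows, so the 3 vectors span a space of dimension 2.
Since 2 < 3, the vectors are linearly dependent.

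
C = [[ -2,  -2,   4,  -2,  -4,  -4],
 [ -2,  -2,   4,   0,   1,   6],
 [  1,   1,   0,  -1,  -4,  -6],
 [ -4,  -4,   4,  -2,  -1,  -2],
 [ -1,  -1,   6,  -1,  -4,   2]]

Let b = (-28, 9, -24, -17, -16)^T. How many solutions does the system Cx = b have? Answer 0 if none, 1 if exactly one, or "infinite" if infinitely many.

infinite

Row reduce the augmented matrix [C | b].
R2 ← R2 − R1: [0, 0, 0, 2, 5, 10, 37]
R3 ← R3 + (1/2)·R1: [0, 0, 2, -2, -6, -8, -38]
R4 ← R4 − (2)·R1: [0, 0, -4, 2, 7, 6, 39]
R5 ← R5 − (1/2)·R1: [0, 0, 4, 0, -2, 4, -2]
Swap R2 ↔ R3
R4 ← R4 + (2)·R2: [0, 0, 0, -2, -5, -10, -37]
R5 ← R5 − (2)·R2: [0, 0, 0, 4, 10, 20, 74]
R4 ← R4 + R3: [0, 0, 0, 0, 0, 0, 0]
R5 ← R5 − (2)·R3: [0, 0, 0, 0, 0, 0, 0]
The echelon form has 3 nonzero rows, and every pivot lies in the first 6 columns, so rank(C) = rank([C|b]) = 3.
The system is consistent.
rank = 3 < 6 unknowns, so there are infinitely many solutions.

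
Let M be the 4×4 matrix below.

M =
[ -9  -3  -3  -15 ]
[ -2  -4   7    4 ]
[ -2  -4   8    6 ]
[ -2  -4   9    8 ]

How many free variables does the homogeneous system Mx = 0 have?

1

Row reduce to echelon form.
R2 ← R2 − (2/9)·R1: [0, -10/3, 23/3, 22/3]
R3 ← R3 − (2/9)·R1: [0, -10/3, 26/3, 28/3]
R4 ← R4 − (2/9)·R1: [0, -10/3, 29/3, 34/3]
R3 ← R3 − R2: [0, 0, 1, 2]
R4 ← R4 − R2: [0, 0, 2, 4]
R4 ← R4 − (2)·R3: [0, 0, 0, 0]
3 nonzero rows, so rank(M) = 3.
M has 4 columns; by rank–nullity, nullity = 4 − 3 = 1.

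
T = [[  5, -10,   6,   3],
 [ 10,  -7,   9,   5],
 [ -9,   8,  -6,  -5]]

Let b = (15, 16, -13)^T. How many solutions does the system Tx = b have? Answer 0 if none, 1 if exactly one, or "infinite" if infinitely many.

infinite

Row reduce the augmented matrix [T | b].
R2 ← R2 − (2)·R1: [0, 13, -3, -1, -14]
R3 ← R3 + (9/5)·R1: [0, -10, 24/5, 2/5, 14]
R3 ← R3 + (10/13)·R2: [0, 0, 162/65, -24/65, 42/13]
The echelon form has 3 nonzero rows, and every pivot lies in the first 4 columns, so rank(T) = rank([T|b]) = 3.
The system is consistent.
rank = 3 < 4 unknowns, so there are infinitely many solutions.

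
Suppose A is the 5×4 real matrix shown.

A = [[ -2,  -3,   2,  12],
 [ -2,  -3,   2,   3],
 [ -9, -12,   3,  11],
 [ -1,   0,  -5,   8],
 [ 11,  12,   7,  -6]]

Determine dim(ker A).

Row reduce to echelon form.
R2 ← R2 − R1: [0, 0, 0, -9]
R3 ← R3 − (9/2)·R1: [0, 3/2, -6, -43]
R4 ← R4 − (1/2)·R1: [0, 3/2, -6, 2]
R5 ← R5 + (11/2)·R1: [0, -9/2, 18, 60]
Swap R2 ↔ R3
R4 ← R4 − R2: [0, 0, 0, 45]
R5 ← R5 + (3)·R2: [0, 0, 0, -69]
R4 ← R4 + (5)·R3: [0, 0, 0, 0]
R5 ← R5 − (23/3)·R3: [0, 0, 0, 0]
3 nonzero rows, so rank(A) = 3.
A has 4 columns; by rank–nullity, nullity = 4 − 3 = 1.

1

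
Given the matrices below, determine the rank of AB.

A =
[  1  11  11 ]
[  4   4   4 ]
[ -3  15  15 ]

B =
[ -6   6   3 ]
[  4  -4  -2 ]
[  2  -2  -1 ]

First compute AB:
[[ 60, -60, -30],
 [  0,   0,   0],
 [108, -108, -54]]
Now row reduce the product.
R3 ← R3 − (9/5)·R1: [0, 0, 0]
1 nonzero row, so rank(AB) = 1.

1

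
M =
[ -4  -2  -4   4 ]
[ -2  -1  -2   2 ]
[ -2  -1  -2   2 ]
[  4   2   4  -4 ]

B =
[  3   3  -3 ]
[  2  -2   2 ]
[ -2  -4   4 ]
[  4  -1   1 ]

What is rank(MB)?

1

First compute MB:
[[  8,   4,  -4],
 [  4,   2,  -2],
 [  4,   2,  -2],
 [ -8,  -4,   4]]
Now row reduce the product.
R2 ← R2 − (1/2)·R1: [0, 0, 0]
R3 ← R3 − (1/2)·R1: [0, 0, 0]
R4 ← R4 + R1: [0, 0, 0]
1 nonzero row, so rank(MB) = 1.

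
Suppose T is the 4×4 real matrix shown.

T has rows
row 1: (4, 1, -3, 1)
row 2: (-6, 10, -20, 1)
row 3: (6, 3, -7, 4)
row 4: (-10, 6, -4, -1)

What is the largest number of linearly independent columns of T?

4

Row reduce to echelon form.
R2 ← R2 + (3/2)·R1: [0, 23/2, -49/2, 5/2]
R3 ← R3 − (3/2)·R1: [0, 3/2, -5/2, 5/2]
R4 ← R4 + (5/2)·R1: [0, 17/2, -23/2, 3/2]
R3 ← R3 − (3/23)·R2: [0, 0, 16/23, 50/23]
R4 ← R4 − (17/23)·R2: [0, 0, 152/23, -8/23]
R4 ← R4 − (19/2)·R3: [0, 0, 0, -21]
Echelon form has 4 nonzero rows, so rank(T) = 4.
The rank gives the maximum number of linearly independent columns: 4.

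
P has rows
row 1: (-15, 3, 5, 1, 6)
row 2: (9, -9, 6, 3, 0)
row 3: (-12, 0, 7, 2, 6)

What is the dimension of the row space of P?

2

Row reduce to echelon form.
R2 ← R2 + (3/5)·R1: [0, -36/5, 9, 18/5, 18/5]
R3 ← R3 − (4/5)·R1: [0, -12/5, 3, 6/5, 6/5]
R3 ← R3 − (1/3)·R2: [0, 0, 0, 0, 0]
Echelon form has 2 nonzero rows, so rank(P) = 2.
The row space has dimension equal to the rank: 2.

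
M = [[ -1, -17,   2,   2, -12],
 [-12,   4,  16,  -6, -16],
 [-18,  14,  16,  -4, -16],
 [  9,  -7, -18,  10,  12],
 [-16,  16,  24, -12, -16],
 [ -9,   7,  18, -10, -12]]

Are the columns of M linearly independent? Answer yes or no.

no

Row reduce M to echelon form.
R2 ← R2 − (12)·R1: [0, 208, -8, -30, 128]
R3 ← R3 − (18)·R1: [0, 320, -20, -40, 200]
R4 ← R4 + (9)·R1: [0, -160, 0, 28, -96]
R5 ← R5 − (16)·R1: [0, 288, -8, -44, 176]
R6 ← R6 − (9)·R1: [0, 160, 0, -28, 96]
R3 ← R3 − (20/13)·R2: [0, 0, -100/13, 80/13, 40/13]
R4 ← R4 + (10/13)·R2: [0, 0, -80/13, 64/13, 32/13]
R5 ← R5 − (18/13)·R2: [0, 0, 40/13, -32/13, -16/13]
R6 ← R6 − (10/13)·R2: [0, 0, 80/13, -64/13, -32/13]
R4 ← R4 − (4/5)·R3: [0, 0, 0, 0, 0]
R5 ← R5 + (2/5)·R3: [0, 0, 0, 0, 0]
R6 ← R6 + (4/5)·R3: [0, 0, 0, 0, 0]
3 pivots among 5 columns.
Only 3 < 5 pivot columns, so the columns are linearly dependent.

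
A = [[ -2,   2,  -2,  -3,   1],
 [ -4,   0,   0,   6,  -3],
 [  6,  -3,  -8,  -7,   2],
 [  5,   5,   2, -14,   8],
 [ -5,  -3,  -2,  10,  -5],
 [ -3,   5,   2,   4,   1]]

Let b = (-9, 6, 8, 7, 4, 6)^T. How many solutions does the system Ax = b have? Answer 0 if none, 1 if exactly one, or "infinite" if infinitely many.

Row reduce the augmented matrix [A | b].
R2 ← R2 − (2)·R1: [0, -4, 4, 12, -5, 24]
R3 ← R3 + (3)·R1: [0, 3, -14, -16, 5, -19]
R4 ← R4 + (5/2)·R1: [0, 10, -3, -43/2, 21/2, -31/2]
R5 ← R5 − (5/2)·R1: [0, -8, 3, 35/2, -15/2, 53/2]
R6 ← R6 − (3/2)·R1: [0, 2, 5, 17/2, -1/2, 39/2]
R3 ← R3 + (3/4)·R2: [0, 0, -11, -7, 5/4, -1]
R4 ← R4 + (5/2)·R2: [0, 0, 7, 17/2, -2, 89/2]
R5 ← R5 − (2)·R2: [0, 0, -5, -13/2, 5/2, -43/2]
R6 ← R6 + (1/2)·R2: [0, 0, 7, 29/2, -3, 63/2]
R4 ← R4 + (7/11)·R3: [0, 0, 0, 89/22, -53/44, 965/22]
R5 ← R5 − (5/11)·R3: [0, 0, 0, -73/22, 85/44, -463/22]
R6 ← R6 + (7/11)·R3: [0, 0, 0, 221/22, -97/44, 679/22]
R5 ← R5 + (73/89)·R4: [0, 0, 0, 0, 84/89, 1329/89]
R6 ← R6 − (221/89)·R4: [0, 0, 0, 0, 70/89, -6947/89]
R6 ← R6 − (5/6)·R5: [0, 0, 0, 0, 0, -181/2]
The echelon form has 6 nonzero rows; the last pivot sits in the augmented column, so rank(A) = 5 but rank([A|b]) = 6.
Since the ranks differ, the system is inconsistent.
It has no solutions.

0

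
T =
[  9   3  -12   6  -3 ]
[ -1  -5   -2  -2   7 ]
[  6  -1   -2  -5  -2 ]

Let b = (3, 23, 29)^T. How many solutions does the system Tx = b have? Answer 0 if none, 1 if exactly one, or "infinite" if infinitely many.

Row reduce the augmented matrix [T | b].
R2 ← R2 + (1/9)·R1: [0, -14/3, -10/3, -4/3, 20/3, 70/3]
R3 ← R3 − (2/3)·R1: [0, -3, 6, -9, 0, 27]
R3 ← R3 − (9/14)·R2: [0, 0, 57/7, -57/7, -30/7, 12]
The echelon form has 3 nonzero rows, and every pivot lies in the first 5 columns, so rank(T) = rank([T|b]) = 3.
The system is consistent.
rank = 3 < 5 unknowns, so there are infinitely many solutions.

infinite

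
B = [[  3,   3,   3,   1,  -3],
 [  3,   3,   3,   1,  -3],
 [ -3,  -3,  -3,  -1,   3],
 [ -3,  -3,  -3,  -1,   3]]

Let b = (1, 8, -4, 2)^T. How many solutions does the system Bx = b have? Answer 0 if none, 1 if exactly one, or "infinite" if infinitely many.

Row reduce the augmented matrix [B | b].
R2 ← R2 − R1: [0, 0, 0, 0, 0, 7]
R3 ← R3 + R1: [0, 0, 0, 0, 0, -3]
R4 ← R4 + R1: [0, 0, 0, 0, 0, 3]
R3 ← R3 + (3/7)·R2: [0, 0, 0, 0, 0, 0]
R4 ← R4 − (3/7)·R2: [0, 0, 0, 0, 0, 0]
The echelon form has 2 nonzero rows; the last pivot sits in the augmented column, so rank(B) = 1 but rank([B|b]) = 2.
Since the ranks differ, the system is inconsistent.
It has no solutions.

0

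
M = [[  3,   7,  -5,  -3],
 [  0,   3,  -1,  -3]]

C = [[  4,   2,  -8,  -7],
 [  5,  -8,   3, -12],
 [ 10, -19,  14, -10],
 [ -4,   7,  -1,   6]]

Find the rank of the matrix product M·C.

First compute MC:
[[  9,  24, -70, -73],
 [ 17, -26,  -2, -44]]
Now row reduce the product.
R2 ← R2 − (17/9)·R1: [0, -214/3, 1172/9, 845/9]
2 nonzero rows, so rank(MC) = 2.

2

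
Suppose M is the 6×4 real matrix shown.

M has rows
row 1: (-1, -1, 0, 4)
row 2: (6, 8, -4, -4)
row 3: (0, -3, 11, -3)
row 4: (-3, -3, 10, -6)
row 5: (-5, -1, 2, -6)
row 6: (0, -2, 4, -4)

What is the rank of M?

Row reduce to echelon form.
R2 ← R2 + (6)·R1: [0, 2, -4, 20]
R4 ← R4 − (3)·R1: [0, 0, 10, -18]
R5 ← R5 − (5)·R1: [0, 4, 2, -26]
R3 ← R3 + (3/2)·R2: [0, 0, 5, 27]
R5 ← R5 − (2)·R2: [0, 0, 10, -66]
R6 ← R6 + R2: [0, 0, 0, 16]
R4 ← R4 − (2)·R3: [0, 0, 0, -72]
R5 ← R5 − (2)·R3: [0, 0, 0, -120]
R5 ← R5 − (5/3)·R4: [0, 0, 0, 0]
R6 ← R6 + (2/9)·R4: [0, 0, 0, 0]
Echelon form has 4 nonzero rows, so rank(M) = 4.

4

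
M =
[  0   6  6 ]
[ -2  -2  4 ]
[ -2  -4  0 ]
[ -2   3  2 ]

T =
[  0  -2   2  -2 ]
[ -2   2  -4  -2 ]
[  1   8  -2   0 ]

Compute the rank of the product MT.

3

First compute MT:
[[ -6,  60, -36, -12],
 [  8,  32,  -4,   8],
 [  8,  -4,  12,  12],
 [ -4,  26, -20,  -2]]
Now row reduce the product.
R2 ← R2 + (4/3)·R1: [0, 112, -52, -8]
R3 ← R3 + (4/3)·R1: [0, 76, -36, -4]
R4 ← R4 − (2/3)·R1: [0, -14, 4, 6]
R3 ← R3 − (19/28)·R2: [0, 0, -5/7, 10/7]
R4 ← R4 + (1/8)·R2: [0, 0, -5/2, 5]
R4 ← R4 − (7/2)·R3: [0, 0, 0, 0]
3 nonzero rows, so rank(MT) = 3.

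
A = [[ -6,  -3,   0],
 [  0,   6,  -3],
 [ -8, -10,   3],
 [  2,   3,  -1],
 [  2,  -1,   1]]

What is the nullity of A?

1

Row reduce to echelon form.
R3 ← R3 − (4/3)·R1: [0, -6, 3]
R4 ← R4 + (1/3)·R1: [0, 2, -1]
R5 ← R5 + (1/3)·R1: [0, -2, 1]
R3 ← R3 + R2: [0, 0, 0]
R4 ← R4 − (1/3)·R2: [0, 0, 0]
R5 ← R5 + (1/3)·R2: [0, 0, 0]
2 nonzero rows, so rank(A) = 2.
A has 3 columns; by rank–nullity, nullity = 3 − 2 = 1.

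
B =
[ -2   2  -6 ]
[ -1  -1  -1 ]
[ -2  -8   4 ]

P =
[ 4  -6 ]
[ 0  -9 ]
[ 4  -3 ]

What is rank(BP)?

First compute BP:
[[-32,  12],
 [ -8,  18],
 [  8,  72]]
Now row reduce the product.
R2 ← R2 − (1/4)·R1: [0, 15]
R3 ← R3 + (1/4)·R1: [0, 75]
R3 ← R3 − (5)·R2: [0, 0]
2 nonzero rows, so rank(BP) = 2.

2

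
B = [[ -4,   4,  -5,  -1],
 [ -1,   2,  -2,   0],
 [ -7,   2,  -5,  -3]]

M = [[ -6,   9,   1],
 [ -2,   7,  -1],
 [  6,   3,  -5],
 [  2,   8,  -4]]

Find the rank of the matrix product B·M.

2

First compute BM:
[[-16, -31,  21],
 [-10,  -1,   7],
 [  2, -88,  28]]
Now row reduce the product.
R2 ← R2 − (5/8)·R1: [0, 147/8, -49/8]
R3 ← R3 + (1/8)·R1: [0, -735/8, 245/8]
R3 ← R3 + (5)·R2: [0, 0, 0]
2 nonzero rows, so rank(BM) = 2.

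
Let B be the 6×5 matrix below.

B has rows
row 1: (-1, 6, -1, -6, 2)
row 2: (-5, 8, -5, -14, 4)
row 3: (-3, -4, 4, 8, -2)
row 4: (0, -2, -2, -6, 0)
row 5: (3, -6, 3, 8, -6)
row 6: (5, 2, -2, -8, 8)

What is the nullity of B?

Row reduce to echelon form.
R2 ← R2 − (5)·R1: [0, -22, 0, 16, -6]
R3 ← R3 − (3)·R1: [0, -22, 7, 26, -8]
R5 ← R5 + (3)·R1: [0, 12, 0, -10, 0]
R6 ← R6 + (5)·R1: [0, 32, -7, -38, 18]
R3 ← R3 − R2: [0, 0, 7, 10, -2]
R4 ← R4 − (1/11)·R2: [0, 0, -2, -82/11, 6/11]
R5 ← R5 + (6/11)·R2: [0, 0, 0, -14/11, -36/11]
R6 ← R6 + (16/11)·R2: [0, 0, -7, -162/11, 102/11]
R4 ← R4 + (2/7)·R3: [0, 0, 0, -354/77, -2/77]
R6 ← R6 + R3: [0, 0, 0, -52/11, 80/11]
R5 ← R5 − (49/177)·R4: [0, 0, 0, 0, -578/177]
R6 ← R6 − (182/177)·R4: [0, 0, 0, 0, 1292/177]
R6 ← R6 + (38/17)·R5: [0, 0, 0, 0, 0]
5 nonzero rows, so rank(B) = 5.
B has 5 columns; by rank–nullity, nullity = 5 − 5 = 0.

0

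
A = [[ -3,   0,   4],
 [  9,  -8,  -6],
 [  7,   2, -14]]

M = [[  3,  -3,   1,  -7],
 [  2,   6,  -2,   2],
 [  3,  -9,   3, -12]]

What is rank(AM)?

2

First compute AM:
[[  3, -27,   9, -27],
 [ -7, -21,   7,  -7],
 [-17, 117, -39, 123]]
Now row reduce the product.
R2 ← R2 + (7/3)·R1: [0, -84, 28, -70]
R3 ← R3 + (17/3)·R1: [0, -36, 12, -30]
R3 ← R3 − (3/7)·R2: [0, 0, 0, 0]
2 nonzero rows, so rank(AM) = 2.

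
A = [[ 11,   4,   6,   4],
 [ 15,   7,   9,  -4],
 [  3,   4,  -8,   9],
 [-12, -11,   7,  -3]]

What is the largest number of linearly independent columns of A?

Row reduce to echelon form.
R2 ← R2 − (15/11)·R1: [0, 17/11, 9/11, -104/11]
R3 ← R3 − (3/11)·R1: [0, 32/11, -106/11, 87/11]
R4 ← R4 + (12/11)·R1: [0, -73/11, 149/11, 15/11]
R3 ← R3 − (32/17)·R2: [0, 0, -190/17, 437/17]
R4 ← R4 + (73/17)·R2: [0, 0, 290/17, -667/17]
R4 ← R4 + (29/19)·R3: [0, 0, 0, 0]
Echelon form has 3 nonzero rows, so rank(A) = 3.
The rank gives the maximum number of linearly independent columns: 3.

3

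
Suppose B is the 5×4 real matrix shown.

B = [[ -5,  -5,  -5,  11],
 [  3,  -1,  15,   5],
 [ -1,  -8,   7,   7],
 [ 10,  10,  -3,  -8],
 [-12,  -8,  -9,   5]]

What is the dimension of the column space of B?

Row reduce to echelon form.
R2 ← R2 + (3/5)·R1: [0, -4, 12, 58/5]
R3 ← R3 − (1/5)·R1: [0, -7, 8, 24/5]
R4 ← R4 + (2)·R1: [0, 0, -13, 14]
R5 ← R5 − (12/5)·R1: [0, 4, 3, -107/5]
R3 ← R3 − (7/4)·R2: [0, 0, -13, -31/2]
R5 ← R5 + R2: [0, 0, 15, -49/5]
R4 ← R4 − R3: [0, 0, 0, 59/2]
R5 ← R5 + (15/13)·R3: [0, 0, 0, -3599/130]
R5 ← R5 + (61/65)·R4: [0, 0, 0, 0]
Echelon form has 4 nonzero rows, so rank(B) = 4.
The column space has dimension equal to the rank: 4.

4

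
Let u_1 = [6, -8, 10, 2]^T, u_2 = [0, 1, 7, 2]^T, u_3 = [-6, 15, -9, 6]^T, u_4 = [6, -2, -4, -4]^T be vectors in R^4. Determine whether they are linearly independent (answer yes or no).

yes

Form the matrix with these vectors as rows and row reduce.
R3 ← R3 + R1: [0, 7, 1, 8]
R4 ← R4 − R1: [0, 6, -14, -6]
R3 ← R3 − (7)·R2: [0, 0, -48, -6]
R4 ← R4 − (6)·R2: [0, 0, -56, -18]
R4 ← R4 − (7/6)·R3: [0, 0, 0, -11]
4 nonzero rows, so the 4 vectors span a space of dimension 4.
Since 4 = 4, the vectors are linearly independent.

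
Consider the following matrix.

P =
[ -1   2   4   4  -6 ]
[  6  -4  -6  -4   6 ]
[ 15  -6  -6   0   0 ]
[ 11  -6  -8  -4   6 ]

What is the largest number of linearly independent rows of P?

2

Row reduce to echelon form.
R2 ← R2 + (6)·R1: [0, 8, 18, 20, -30]
R3 ← R3 + (15)·R1: [0, 24, 54, 60, -90]
R4 ← R4 + (11)·R1: [0, 16, 36, 40, -60]
R3 ← R3 − (3)·R2: [0, 0, 0, 0, 0]
R4 ← R4 − (2)·R2: [0, 0, 0, 0, 0]
Echelon form has 2 nonzero rows, so rank(P) = 2.
The rank gives the maximum number of linearly independent rows: 2.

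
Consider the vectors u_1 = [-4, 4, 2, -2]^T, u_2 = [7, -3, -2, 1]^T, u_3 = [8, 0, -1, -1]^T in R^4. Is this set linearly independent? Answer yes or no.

Form the matrix with these vectors as rows and row reduce.
R2 ← R2 + (7/4)·R1: [0, 4, 3/2, -5/2]
R3 ← R3 + (2)·R1: [0, 8, 3, -5]
R3 ← R3 − (2)·R2: [0, 0, 0, 0]
2 nonzero rows, so the 3 vectors span a space of dimension 2.
Since 2 < 3, the vectors are linearly dependent.

no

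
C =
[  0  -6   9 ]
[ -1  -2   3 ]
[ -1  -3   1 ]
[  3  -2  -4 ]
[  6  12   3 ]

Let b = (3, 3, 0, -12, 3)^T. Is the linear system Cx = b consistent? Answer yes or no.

yes

Row reduce the augmented matrix [C | b].
Swap R1 ↔ R2
R3 ← R3 − R1: [0, -1, -2, -3]
R4 ← R4 + (3)·R1: [0, -8, 5, -3]
R5 ← R5 + (6)·R1: [0, 0, 21, 21]
R3 ← R3 − (1/6)·R2: [0, 0, -7/2, -7/2]
R4 ← R4 − (4/3)·R2: [0, 0, -7, -7]
R4 ← R4 − (2)·R3: [0, 0, 0, 0]
R5 ← R5 + (6)·R3: [0, 0, 0, 0]
The echelon form has 3 nonzero rows, and every pivot lies in the first 3 columns, so rank(C) = rank([C|b]) = 3.
The system is consistent.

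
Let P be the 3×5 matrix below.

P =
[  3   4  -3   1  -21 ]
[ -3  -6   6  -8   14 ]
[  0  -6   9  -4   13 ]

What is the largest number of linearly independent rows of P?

3

Row reduce to echelon form.
R2 ← R2 + R1: [0, -2, 3, -7, -7]
R3 ← R3 − (3)·R2: [0, 0, 0, 17, 34]
Echelon form has 3 nonzero rows, so rank(P) = 3.
The rank gives the maximum number of linearly independent rows: 3.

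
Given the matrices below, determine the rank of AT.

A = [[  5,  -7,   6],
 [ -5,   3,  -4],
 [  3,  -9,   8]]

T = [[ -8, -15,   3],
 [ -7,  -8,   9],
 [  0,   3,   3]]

First compute AT:
[[  9,  -1, -30],
 [ 19,  39,   0],
 [ 39,  51, -48]]
Now row reduce the product.
R2 ← R2 − (19/9)·R1: [0, 370/9, 190/3]
R3 ← R3 − (13/3)·R1: [0, 166/3, 82]
R3 ← R3 − (249/185)·R2: [0, 0, -120/37]
3 nonzero rows, so rank(AT) = 3.

3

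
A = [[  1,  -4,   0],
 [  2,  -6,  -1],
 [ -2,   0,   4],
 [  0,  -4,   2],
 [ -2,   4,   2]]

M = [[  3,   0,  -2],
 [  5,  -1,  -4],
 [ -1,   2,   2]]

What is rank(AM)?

2

First compute AM:
[[-17,   4,  14],
 [-23,   4,  18],
 [-10,   8,  12],
 [-22,   8,  20],
 [ 12,   0,  -8]]
Now row reduce the product.
R2 ← R2 − (23/17)·R1: [0, -24/17, -16/17]
R3 ← R3 − (10/17)·R1: [0, 96/17, 64/17]
R4 ← R4 − (22/17)·R1: [0, 48/17, 32/17]
R5 ← R5 + (12/17)·R1: [0, 48/17, 32/17]
R3 ← R3 + (4)·R2: [0, 0, 0]
R4 ← R4 + (2)·R2: [0, 0, 0]
R5 ← R5 + (2)·R2: [0, 0, 0]
2 nonzero rows, so rank(AM) = 2.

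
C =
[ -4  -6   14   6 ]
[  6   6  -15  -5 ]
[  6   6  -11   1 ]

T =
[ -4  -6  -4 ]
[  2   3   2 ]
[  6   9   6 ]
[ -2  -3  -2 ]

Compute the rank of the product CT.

First compute CT:
[[ 76, 114,  76],
 [-92, -138, -92],
 [-80, -120, -80]]
Now row reduce the product.
R2 ← R2 + (23/19)·R1: [0, 0, 0]
R3 ← R3 + (20/19)·R1: [0, 0, 0]
1 nonzero row, so rank(CT) = 1.

1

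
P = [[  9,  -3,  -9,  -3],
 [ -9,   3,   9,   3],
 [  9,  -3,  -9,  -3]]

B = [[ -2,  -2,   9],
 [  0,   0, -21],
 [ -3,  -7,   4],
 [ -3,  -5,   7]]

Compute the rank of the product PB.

First compute PB:
[[ 18,  60,  87],
 [-18, -60, -87],
 [ 18,  60,  87]]
Now row reduce the product.
R2 ← R2 + R1: [0, 0, 0]
R3 ← R3 − R1: [0, 0, 0]
1 nonzero row, so rank(PB) = 1.

1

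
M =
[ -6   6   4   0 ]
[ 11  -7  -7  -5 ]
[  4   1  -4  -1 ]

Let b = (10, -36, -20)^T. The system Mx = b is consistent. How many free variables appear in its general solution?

Row reduce the augmented matrix [M | b].
R2 ← R2 + (11/6)·R1: [0, 4, 1/3, -5, -53/3]
R3 ← R3 + (2/3)·R1: [0, 5, -4/3, -1, -40/3]
R3 ← R3 − (5/4)·R2: [0, 0, -7/4, 21/4, 35/4]
The echelon form has 3 nonzero rows, and every pivot lies in the first 4 columns, so rank(M) = rank([M|b]) = 3.
The system is consistent.
Free variables = (unknowns) − (rank) = 4 − 3 = 1.

1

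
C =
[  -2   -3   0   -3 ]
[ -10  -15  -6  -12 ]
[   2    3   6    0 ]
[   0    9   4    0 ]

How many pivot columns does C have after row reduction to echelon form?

Row reduce to echelon form.
R2 ← R2 − (5)·R1: [0, 0, -6, 3]
R3 ← R3 + R1: [0, 0, 6, -3]
Swap R2 ↔ R4
R4 ← R4 + R3: [0, 0, 0, 0]
Echelon form has 3 nonzero rows, so rank(C) = 3.
Each nonzero row contributes one pivot column: 3 pivot columns.

3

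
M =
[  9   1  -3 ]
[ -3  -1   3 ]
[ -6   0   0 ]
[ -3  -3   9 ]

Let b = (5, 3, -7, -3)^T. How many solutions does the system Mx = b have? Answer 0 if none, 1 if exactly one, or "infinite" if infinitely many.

Row reduce the augmented matrix [M | b].
R2 ← R2 + (1/3)·R1: [0, -2/3, 2, 14/3]
R3 ← R3 + (2/3)·R1: [0, 2/3, -2, -11/3]
R4 ← R4 + (1/3)·R1: [0, -8/3, 8, -4/3]
R3 ← R3 + R2: [0, 0, 0, 1]
R4 ← R4 − (4)·R2: [0, 0, 0, -20]
R4 ← R4 + (20)·R3: [0, 0, 0, 0]
The echelon form has 3 nonzero rows; the last pivot sits in the augmented column, so rank(M) = 2 but rank([M|b]) = 3.
Since the ranks differ, the system is inconsistent.
It has no solutions.

0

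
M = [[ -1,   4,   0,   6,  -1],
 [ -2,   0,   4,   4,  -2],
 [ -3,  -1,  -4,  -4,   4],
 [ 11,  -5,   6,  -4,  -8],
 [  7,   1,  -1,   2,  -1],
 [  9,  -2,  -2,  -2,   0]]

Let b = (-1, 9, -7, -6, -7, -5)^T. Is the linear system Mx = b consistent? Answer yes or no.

Row reduce the augmented matrix [M | b].
R2 ← R2 − (2)·R1: [0, -8, 4, -8, 0, 11]
R3 ← R3 − (3)·R1: [0, -13, -4, -22, 7, -4]
R4 ← R4 + (11)·R1: [0, 39, 6, 62, -19, -17]
R5 ← R5 + (7)·R1: [0, 29, -1, 44, -8, -14]
R6 ← R6 + (9)·R1: [0, 34, -2, 52, -9, -14]
R3 ← R3 − (13/8)·R2: [0, 0, -21/2, -9, 7, -175/8]
R4 ← R4 + (39/8)·R2: [0, 0, 51/2, 23, -19, 293/8]
R5 ← R5 + (29/8)·R2: [0, 0, 27/2, 15, -8, 207/8]
R6 ← R6 + (17/4)·R2: [0, 0, 15, 18, -9, 131/4]
R4 ← R4 + (17/7)·R3: [0, 0, 0, 8/7, -2, -33/2]
R5 ← R5 + (9/7)·R3: [0, 0, 0, 24/7, 1, -9/4]
R6 ← R6 + (10/7)·R3: [0, 0, 0, 36/7, 1, 3/2]
R5 ← R5 − (3)·R4: [0, 0, 0, 0, 7, 189/4]
R6 ← R6 − (9/2)·R4: [0, 0, 0, 0, 10, 303/4]
R6 ← R6 − (10/7)·R5: [0, 0, 0, 0, 0, 33/4]
The echelon form has 6 nonzero rows; the last pivot sits in the augmented column, so rank(M) = 5 but rank([M|b]) = 6.
Since the ranks differ, the system is inconsistent.

no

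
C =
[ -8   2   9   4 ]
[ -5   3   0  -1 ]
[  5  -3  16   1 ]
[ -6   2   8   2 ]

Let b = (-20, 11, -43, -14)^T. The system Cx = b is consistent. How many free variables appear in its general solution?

Row reduce the augmented matrix [C | b].
R2 ← R2 − (5/8)·R1: [0, 7/4, -45/8, -7/2, 47/2]
R3 ← R3 + (5/8)·R1: [0, -7/4, 173/8, 7/2, -111/2]
R4 ← R4 − (3/4)·R1: [0, 1/2, 5/4, -1, 1]
R3 ← R3 + R2: [0, 0, 16, 0, -32]
R4 ← R4 − (2/7)·R2: [0, 0, 20/7, 0, -40/7]
R4 ← R4 − (5/28)·R3: [0, 0, 0, 0, 0]
The echelon form has 3 nonzero rows, and every pivot lies in the first 4 columns, so rank(C) = rank([C|b]) = 3.
The system is consistent.
Free variables = (unknowns) − (rank) = 4 − 3 = 1.

1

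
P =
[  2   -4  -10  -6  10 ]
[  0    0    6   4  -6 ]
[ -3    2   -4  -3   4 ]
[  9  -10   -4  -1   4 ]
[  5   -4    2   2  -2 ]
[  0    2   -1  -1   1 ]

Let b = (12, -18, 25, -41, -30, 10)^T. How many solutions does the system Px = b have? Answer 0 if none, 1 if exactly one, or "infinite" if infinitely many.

Row reduce the augmented matrix [P | b].
R3 ← R3 + (3/2)·R1: [0, -4, -19, -12, 19, 43]
R4 ← R4 − (9/2)·R1: [0, 8, 41, 26, -41, -95]
R5 ← R5 − (5/2)·R1: [0, 6, 27, 17, -27, -60]
Swap R2 ↔ R3
R4 ← R4 + (2)·R2: [0, 0, 3, 2, -3, -9]
R5 ← R5 + (3/2)·R2: [0, 0, -3/2, -1, 3/2, 9/2]
R6 ← R6 + (1/2)·R2: [0, 0, -21/2, -7, 21/2, 63/2]
R4 ← R4 − (1/2)·R3: [0, 0, 0, 0, 0, 0]
R5 ← R5 + (1/4)·R3: [0, 0, 0, 0, 0, 0]
R6 ← R6 + (7/4)·R3: [0, 0, 0, 0, 0, 0]
The echelon form has 3 nonzero rows, and every pivot lies in the first 5 columns, so rank(P) = rank([P|b]) = 3.
The system is consistent.
rank = 3 < 5 unknowns, so there are infinitely many solutions.

infinite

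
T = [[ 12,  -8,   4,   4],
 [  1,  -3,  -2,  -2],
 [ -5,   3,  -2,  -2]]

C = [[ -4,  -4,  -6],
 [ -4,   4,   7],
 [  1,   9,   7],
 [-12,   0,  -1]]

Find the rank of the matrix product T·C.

2

First compute TC:
[[-60, -44, -104],
 [ 30, -34, -39],
 [ 30,  14,  39]]
Now row reduce the product.
R2 ← R2 + (1/2)·R1: [0, -56, -91]
R3 ← R3 + (1/2)·R1: [0, -8, -13]
R3 ← R3 − (1/7)·R2: [0, 0, 0]
2 nonzero rows, so rank(TC) = 2.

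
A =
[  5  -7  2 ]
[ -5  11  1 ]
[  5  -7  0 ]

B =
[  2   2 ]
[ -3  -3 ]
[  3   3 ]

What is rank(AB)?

1

First compute AB:
[[ 37,  37],
 [-40, -40],
 [ 31,  31]]
Now row reduce the product.
R2 ← R2 + (40/37)·R1: [0, 0]
R3 ← R3 − (31/37)·R1: [0, 0]
1 nonzero row, so rank(AB) = 1.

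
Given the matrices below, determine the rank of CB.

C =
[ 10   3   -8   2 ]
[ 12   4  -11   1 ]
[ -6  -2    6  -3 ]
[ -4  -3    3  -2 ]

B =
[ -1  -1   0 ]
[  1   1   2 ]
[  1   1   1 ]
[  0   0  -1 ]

First compute CB:
[[-15, -15,  -4],
 [-19, -19,  -4],
 [ 10,  10,   5],
 [  4,   4,  -1]]
Now row reduce the product.
R2 ← R2 − (19/15)·R1: [0, 0, 16/15]
R3 ← R3 + (2/3)·R1: [0, 0, 7/3]
R4 ← R4 + (4/15)·R1: [0, 0, -31/15]
R3 ← R3 − (35/16)·R2: [0, 0, 0]
R4 ← R4 + (31/16)·R2: [0, 0, 0]
2 nonzero rows, so rank(CB) = 2.

2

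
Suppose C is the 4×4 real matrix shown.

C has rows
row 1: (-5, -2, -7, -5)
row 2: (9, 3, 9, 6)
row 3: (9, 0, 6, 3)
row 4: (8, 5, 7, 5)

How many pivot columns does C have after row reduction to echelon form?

3

Row reduce to echelon form.
R2 ← R2 + (9/5)·R1: [0, -3/5, -18/5, -3]
R3 ← R3 + (9/5)·R1: [0, -18/5, -33/5, -6]
R4 ← R4 + (8/5)·R1: [0, 9/5, -21/5, -3]
R3 ← R3 − (6)·R2: [0, 0, 15, 12]
R4 ← R4 + (3)·R2: [0, 0, -15, -12]
R4 ← R4 + R3: [0, 0, 0, 0]
Echelon form has 3 nonzero rows, so rank(C) = 3.
Each nonzero row contributes one pivot column: 3 pivot columns.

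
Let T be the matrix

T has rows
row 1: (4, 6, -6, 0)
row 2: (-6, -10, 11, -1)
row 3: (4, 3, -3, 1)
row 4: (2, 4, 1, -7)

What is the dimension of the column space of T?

3

Row reduce to echelon form.
R2 ← R2 + (3/2)·R1: [0, -1, 2, -1]
R3 ← R3 − R1: [0, -3, 3, 1]
R4 ← R4 − (1/2)·R1: [0, 1, 4, -7]
R3 ← R3 − (3)·R2: [0, 0, -3, 4]
R4 ← R4 + R2: [0, 0, 6, -8]
R4 ← R4 + (2)·R3: [0, 0, 0, 0]
Echelon form has 3 nonzero rows, so rank(T) = 3.
The column space has dimension equal to the rank: 3.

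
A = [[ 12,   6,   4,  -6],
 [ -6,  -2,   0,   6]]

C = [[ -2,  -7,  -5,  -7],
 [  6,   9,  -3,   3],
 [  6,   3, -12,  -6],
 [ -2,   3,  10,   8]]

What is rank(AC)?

2

First compute AC:
[[ 48, -36, -186, -138],
 [-12,  42,  96,  84]]
Now row reduce the product.
R2 ← R2 + (1/4)·R1: [0, 33, 99/2, 99/2]
2 nonzero rows, so rank(AC) = 2.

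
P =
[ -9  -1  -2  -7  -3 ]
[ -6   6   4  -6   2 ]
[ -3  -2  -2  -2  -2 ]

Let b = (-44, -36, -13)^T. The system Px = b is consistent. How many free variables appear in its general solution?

3

Row reduce the augmented matrix [P | b].
R2 ← R2 − (2/3)·R1: [0, 20/3, 16/3, -4/3, 4, -20/3]
R3 ← R3 − (1/3)·R1: [0, -5/3, -4/3, 1/3, -1, 5/3]
R3 ← R3 + (1/4)·R2: [0, 0, 0, 0, 0, 0]
The echelon form has 2 nonzero rows, and every pivot lies in the first 5 columns, so rank(P) = rank([P|b]) = 2.
The system is consistent.
Free variables = (unknowns) − (rank) = 5 − 2 = 3.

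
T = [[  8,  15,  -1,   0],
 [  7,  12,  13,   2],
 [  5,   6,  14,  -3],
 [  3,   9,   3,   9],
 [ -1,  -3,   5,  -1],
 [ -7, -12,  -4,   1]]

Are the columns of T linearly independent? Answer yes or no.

no

Row reduce T to echelon form.
R2 ← R2 − (7/8)·R1: [0, -9/8, 111/8, 2]
R3 ← R3 − (5/8)·R1: [0, -27/8, 117/8, -3]
R4 ← R4 − (3/8)·R1: [0, 27/8, 27/8, 9]
R5 ← R5 + (1/8)·R1: [0, -9/8, 39/8, -1]
R6 ← R6 + (7/8)·R1: [0, 9/8, -39/8, 1]
R3 ← R3 − (3)·R2: [0, 0, -27, -9]
R4 ← R4 + (3)·R2: [0, 0, 45, 15]
R5 ← R5 − R2: [0, 0, -9, -3]
R6 ← R6 + R2: [0, 0, 9, 3]
R4 ← R4 + (5/3)·R3: [0, 0, 0, 0]
R5 ← R5 − (1/3)·R3: [0, 0, 0, 0]
R6 ← R6 + (1/3)·R3: [0, 0, 0, 0]
3 pivots among 4 columns.
Only 3 < 4 pivot columns, so the columns are linearly dependent.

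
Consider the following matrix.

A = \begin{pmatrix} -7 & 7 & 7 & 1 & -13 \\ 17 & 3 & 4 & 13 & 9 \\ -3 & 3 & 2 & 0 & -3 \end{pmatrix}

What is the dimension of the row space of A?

3

Row reduce to echelon form.
R2 ← R2 + (17/7)·R1: [0, 20, 21, 108/7, -158/7]
R3 ← R3 − (3/7)·R1: [0, 0, -1, -3/7, 18/7]
Echelon form has 3 nonzero rows, so rank(A) = 3.
The row space has dimension equal to the rank: 3.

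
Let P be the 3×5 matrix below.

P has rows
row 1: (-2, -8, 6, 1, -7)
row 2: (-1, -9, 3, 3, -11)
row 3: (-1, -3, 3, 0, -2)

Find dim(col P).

Row reduce to echelon form.
R2 ← R2 − (1/2)·R1: [0, -5, 0, 5/2, -15/2]
R3 ← R3 − (1/2)·R1: [0, 1, 0, -1/2, 3/2]
R3 ← R3 + (1/5)·R2: [0, 0, 0, 0, 0]
Echelon form has 2 nonzero rows, so rank(P) = 2.
The column space has dimension equal to the rank: 2.

2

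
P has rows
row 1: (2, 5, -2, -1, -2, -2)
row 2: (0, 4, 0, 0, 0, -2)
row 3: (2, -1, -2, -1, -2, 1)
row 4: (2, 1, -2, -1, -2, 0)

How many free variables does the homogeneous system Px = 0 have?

4

Row reduce to echelon form.
R3 ← R3 − R1: [0, -6, 0, 0, 0, 3]
R4 ← R4 − R1: [0, -4, 0, 0, 0, 2]
R3 ← R3 + (3/2)·R2: [0, 0, 0, 0, 0, 0]
R4 ← R4 + R2: [0, 0, 0, 0, 0, 0]
2 nonzero rows, so rank(P) = 2.
P has 6 columns; by rank–nullity, nullity = 6 − 2 = 4.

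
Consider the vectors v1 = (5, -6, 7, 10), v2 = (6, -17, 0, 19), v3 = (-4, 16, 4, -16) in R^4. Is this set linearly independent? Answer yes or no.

no

Form the matrix with these vectors as rows and row reduce.
R2 ← R2 − (6/5)·R1: [0, -49/5, -42/5, 7]
R3 ← R3 + (4/5)·R1: [0, 56/5, 48/5, -8]
R3 ← R3 + (8/7)·R2: [0, 0, 0, 0]
2 nonzero rows, so the 3 vectors span a space of dimension 2.
Since 2 < 3, the vectors are linearly dependent.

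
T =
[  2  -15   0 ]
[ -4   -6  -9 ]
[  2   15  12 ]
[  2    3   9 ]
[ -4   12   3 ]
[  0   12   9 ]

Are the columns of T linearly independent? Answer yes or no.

Row reduce T to echelon form.
R2 ← R2 + (2)·R1: [0, -36, -9]
R3 ← R3 − R1: [0, 30, 12]
R4 ← R4 − R1: [0, 18, 9]
R5 ← R5 + (2)·R1: [0, -18, 3]
R3 ← R3 + (5/6)·R2: [0, 0, 9/2]
R4 ← R4 + (1/2)·R2: [0, 0, 9/2]
R5 ← R5 − (1/2)·R2: [0, 0, 15/2]
R6 ← R6 + (1/3)·R2: [0, 0, 6]
R4 ← R4 − R3: [0, 0, 0]
R5 ← R5 − (5/3)·R3: [0, 0, 0]
R6 ← R6 − (4/3)·R3: [0, 0, 0]
3 pivots among 3 columns.
Every column is a pivot column, so the columns are linearly independent.

yes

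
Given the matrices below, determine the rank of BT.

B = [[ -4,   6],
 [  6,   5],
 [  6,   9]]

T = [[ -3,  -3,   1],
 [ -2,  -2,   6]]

First compute BT:
[[  0,   0,  32],
 [-28, -28,  36],
 [-36, -36,  60]]
Now row reduce the product.
Swap R1 ↔ R2
R3 ← R3 − (9/7)·R1: [0, 0, 96/7]
R3 ← R3 − (3/7)·R2: [0, 0, 0]
2 nonzero rows, so rank(BT) = 2.

2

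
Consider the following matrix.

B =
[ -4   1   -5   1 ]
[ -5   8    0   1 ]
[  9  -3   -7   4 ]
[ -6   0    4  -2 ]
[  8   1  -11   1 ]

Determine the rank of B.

Row reduce to echelon form.
R2 ← R2 − (5/4)·R1: [0, 27/4, 25/4, -1/4]
R3 ← R3 + (9/4)·R1: [0, -3/4, -73/4, 25/4]
R4 ← R4 − (3/2)·R1: [0, -3/2, 23/2, -7/2]
R5 ← R5 + (2)·R1: [0, 3, -21, 3]
R3 ← R3 + (1/9)·R2: [0, 0, -158/9, 56/9]
R4 ← R4 + (2/9)·R2: [0, 0, 116/9, -32/9]
R5 ← R5 − (4/9)·R2: [0, 0, -214/9, 28/9]
R4 ← R4 + (58/79)·R3: [0, 0, 0, 80/79]
R5 ← R5 − (107/79)·R3: [0, 0, 0, -420/79]
R5 ← R5 + (21/4)·R4: [0, 0, 0, 0]
Echelon form has 4 nonzero rows, so rank(B) = 4.

4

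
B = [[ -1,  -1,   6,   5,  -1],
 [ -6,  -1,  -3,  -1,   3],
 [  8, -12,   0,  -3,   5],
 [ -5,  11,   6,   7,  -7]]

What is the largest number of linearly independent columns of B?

Row reduce to echelon form.
R2 ← R2 − (6)·R1: [0, 5, -39, -31, 9]
R3 ← R3 + (8)·R1: [0, -20, 48, 37, -3]
R4 ← R4 − (5)·R1: [0, 16, -24, -18, -2]
R3 ← R3 + (4)·R2: [0, 0, -108, -87, 33]
R4 ← R4 − (16/5)·R2: [0, 0, 504/5, 406/5, -154/5]
R4 ← R4 + (14/15)·R3: [0, 0, 0, 0, 0]
Echelon form has 3 nonzero rows, so rank(B) = 3.
The rank gives the maximum number of linearly independent columns: 3.

3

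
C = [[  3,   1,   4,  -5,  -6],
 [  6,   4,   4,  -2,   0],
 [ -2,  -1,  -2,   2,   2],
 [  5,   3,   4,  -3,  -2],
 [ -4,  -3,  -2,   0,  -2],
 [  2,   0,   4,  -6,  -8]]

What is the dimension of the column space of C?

Row reduce to echelon form.
R2 ← R2 − (2)·R1: [0, 2, -4, 8, 12]
R3 ← R3 + (2/3)·R1: [0, -1/3, 2/3, -4/3, -2]
R4 ← R4 − (5/3)·R1: [0, 4/3, -8/3, 16/3, 8]
R5 ← R5 + (4/3)·R1: [0, -5/3, 10/3, -20/3, -10]
R6 ← R6 − (2/3)·R1: [0, -2/3, 4/3, -8/3, -4]
R3 ← R3 + (1/6)·R2: [0, 0, 0, 0, 0]
R4 ← R4 − (2/3)·R2: [0, 0, 0, 0, 0]
R5 ← R5 + (5/6)·R2: [0, 0, 0, 0, 0]
R6 ← R6 + (1/3)·R2: [0, 0, 0, 0, 0]
Echelon form has 2 nonzero rows, so rank(C) = 2.
The column space has dimension equal to the rank: 2.

2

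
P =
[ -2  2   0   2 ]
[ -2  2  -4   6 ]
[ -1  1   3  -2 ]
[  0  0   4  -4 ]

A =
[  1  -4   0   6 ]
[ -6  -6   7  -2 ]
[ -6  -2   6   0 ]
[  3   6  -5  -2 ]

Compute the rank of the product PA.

First compute PA:
[[ -8,   8,   4, -20],
 [ 28,  40, -40, -28],
 [-31, -20,  35,  -4],
 [-36, -32,  44,   8]]
Now row reduce the product.
R2 ← R2 + (7/2)·R1: [0, 68, -26, -98]
R3 ← R3 − (31/8)·R1: [0, -51, 39/2, 147/2]
R4 ← R4 − (9/2)·R1: [0, -68, 26, 98]
R3 ← R3 + (3/4)·R2: [0, 0, 0, 0]
R4 ← R4 + R2: [0, 0, 0, 0]
2 nonzero rows, so rank(PA) = 2.

2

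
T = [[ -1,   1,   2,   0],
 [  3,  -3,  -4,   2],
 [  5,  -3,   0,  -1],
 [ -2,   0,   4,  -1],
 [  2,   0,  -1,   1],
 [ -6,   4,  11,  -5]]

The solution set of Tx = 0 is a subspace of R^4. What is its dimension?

Row reduce to echelon form.
R2 ← R2 + (3)·R1: [0, 0, 2, 2]
R3 ← R3 + (5)·R1: [0, 2, 10, -1]
R4 ← R4 − (2)·R1: [0, -2, 0, -1]
R5 ← R5 + (2)·R1: [0, 2, 3, 1]
R6 ← R6 − (6)·R1: [0, -2, -1, -5]
Swap R2 ↔ R3
R4 ← R4 + R2: [0, 0, 10, -2]
R5 ← R5 − R2: [0, 0, -7, 2]
R6 ← R6 + R2: [0, 0, 9, -6]
R4 ← R4 − (5)·R3: [0, 0, 0, -12]
R5 ← R5 + (7/2)·R3: [0, 0, 0, 9]
R6 ← R6 − (9/2)·R3: [0, 0, 0, -15]
R5 ← R5 + (3/4)·R4: [0, 0, 0, 0]
R6 ← R6 − (5/4)·R4: [0, 0, 0, 0]
4 nonzero rows, so rank(T) = 4.
T has 4 columns; by rank–nullity, nullity = 4 − 4 = 0.

0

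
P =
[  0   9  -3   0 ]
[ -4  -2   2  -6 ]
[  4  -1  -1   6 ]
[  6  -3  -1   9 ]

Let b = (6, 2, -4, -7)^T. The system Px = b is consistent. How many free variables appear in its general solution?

Row reduce the augmented matrix [P | b].
Swap R1 ↔ R2
R3 ← R3 + R1: [0, -3, 1, 0, -2]
R4 ← R4 + (3/2)·R1: [0, -6, 2, 0, -4]
R3 ← R3 + (1/3)·R2: [0, 0, 0, 0, 0]
R4 ← R4 + (2/3)·R2: [0, 0, 0, 0, 0]
The echelon form has 2 nonzero rows, and every pivot lies in the first 4 columns, so rank(P) = rank([P|b]) = 2.
The system is consistent.
Free variables = (unknowns) − (rank) = 4 − 2 = 2.

2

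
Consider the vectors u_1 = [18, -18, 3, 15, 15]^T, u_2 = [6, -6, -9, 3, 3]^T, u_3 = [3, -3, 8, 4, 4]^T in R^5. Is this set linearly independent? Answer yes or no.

no

Form the matrix with these vectors as rows and row reduce.
R2 ← R2 − (1/3)·R1: [0, 0, -10, -2, -2]
R3 ← R3 − (1/6)·R1: [0, 0, 15/2, 3/2, 3/2]
R3 ← R3 + (3/4)·R2: [0, 0, 0, 0, 0]
2 nonzero rows, so the 3 vectors span a space of dimension 2.
Since 2 < 3, the vectors are linearly dependent.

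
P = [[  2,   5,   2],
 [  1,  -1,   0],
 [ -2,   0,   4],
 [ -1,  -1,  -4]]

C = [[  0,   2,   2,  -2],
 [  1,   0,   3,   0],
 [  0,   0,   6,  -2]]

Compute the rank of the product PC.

First compute PC:
[[  5,   4,  31,  -8],
 [ -1,   2,  -1,  -2],
 [  0,  -4,  20,  -4],
 [ -1,  -2, -29,  10]]
Now row reduce the product.
R2 ← R2 + (1/5)·R1: [0, 14/5, 26/5, -18/5]
R4 ← R4 + (1/5)·R1: [0, -6/5, -114/5, 42/5]
R3 ← R3 + (10/7)·R2: [0, 0, 192/7, -64/7]
R4 ← R4 + (3/7)·R2: [0, 0, -144/7, 48/7]
R4 ← R4 + (3/4)·R3: [0, 0, 0, 0]
3 nonzero rows, so rank(PC) = 3.

3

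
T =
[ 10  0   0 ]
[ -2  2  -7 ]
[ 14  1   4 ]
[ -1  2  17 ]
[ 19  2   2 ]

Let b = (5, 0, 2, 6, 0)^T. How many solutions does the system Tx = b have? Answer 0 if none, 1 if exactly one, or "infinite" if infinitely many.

Row reduce the augmented matrix [T | b].
R2 ← R2 + (1/5)·R1: [0, 2, -7, 1]
R3 ← R3 − (7/5)·R1: [0, 1, 4, -5]
R4 ← R4 + (1/10)·R1: [0, 2, 17, 13/2]
R5 ← R5 − (19/10)·R1: [0, 2, 2, -19/2]
R3 ← R3 − (1/2)·R2: [0, 0, 15/2, -11/2]
R4 ← R4 − R2: [0, 0, 24, 11/2]
R5 ← R5 − R2: [0, 0, 9, -21/2]
R4 ← R4 − (16/5)·R3: [0, 0, 0, 231/10]
R5 ← R5 − (6/5)·R3: [0, 0, 0, -39/10]
R5 ← R5 + (13/77)·R4: [0, 0, 0, 0]
The echelon form has 4 nonzero rows; the last pivot sits in the augmented column, so rank(T) = 3 but rank([T|b]) = 4.
Since the ranks differ, the system is inconsistent.
It has no solutions.

0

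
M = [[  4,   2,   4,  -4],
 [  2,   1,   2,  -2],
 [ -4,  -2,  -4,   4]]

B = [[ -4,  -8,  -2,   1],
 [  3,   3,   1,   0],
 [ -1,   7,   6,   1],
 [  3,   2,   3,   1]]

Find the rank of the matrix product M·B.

1

First compute MB:
[[-26,  -6,   6,   4],
 [-13,  -3,   3,   2],
 [ 26,   6,  -6,  -4]]
Now row reduce the product.
R2 ← R2 − (1/2)·R1: [0, 0, 0, 0]
R3 ← R3 + R1: [0, 0, 0, 0]
1 nonzero row, so rank(MB) = 1.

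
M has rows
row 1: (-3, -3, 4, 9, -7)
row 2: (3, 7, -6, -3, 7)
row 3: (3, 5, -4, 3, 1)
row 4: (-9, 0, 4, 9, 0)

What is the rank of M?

3

Row reduce to echelon form.
R2 ← R2 + R1: [0, 4, -2, 6, 0]
R3 ← R3 + R1: [0, 2, 0, 12, -6]
R4 ← R4 − (3)·R1: [0, 9, -8, -18, 21]
R3 ← R3 − (1/2)·R2: [0, 0, 1, 9, -6]
R4 ← R4 − (9/4)·R2: [0, 0, -7/2, -63/2, 21]
R4 ← R4 + (7/2)·R3: [0, 0, 0, 0, 0]
Echelon form has 3 nonzero rows, so rank(M) = 3.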